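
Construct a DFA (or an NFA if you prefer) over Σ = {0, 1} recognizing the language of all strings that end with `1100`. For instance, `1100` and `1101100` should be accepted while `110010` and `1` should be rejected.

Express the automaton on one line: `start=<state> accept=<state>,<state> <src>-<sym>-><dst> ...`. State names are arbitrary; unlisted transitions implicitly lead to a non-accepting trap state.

start=A accept=E A-0->A A-1->B B-0->A B-1->C C-0->D C-1->C D-0->E D-1->B E-0->A E-1->B

Let each state record the length of the longest suffix of the input read so far that is also a prefix of `1100`. B means the last symbol is `1`; C means the last 2 symbols are `11`; D means the last 3 symbols are `110`; E means the last 4 symbols are `1100`. Accept only at E, where the string currently ends in `1100`.
5 states suffice.
       0  1 
>  A   A  B 
   B   A  C 
   C   D  C 
   D   E  B 
 * E   A  B 
(> = start, * = accepting)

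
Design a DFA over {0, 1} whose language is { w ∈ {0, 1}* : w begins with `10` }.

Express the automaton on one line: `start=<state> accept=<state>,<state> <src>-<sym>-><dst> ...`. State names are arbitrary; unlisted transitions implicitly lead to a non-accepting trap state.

Check the first 2 symbols one by one: s0 through s1 record how many have matched `10` so far; any wrong symbol goes to the dead state s3. After all 2 match we enter the accepting sink s2.
A 4-state machine:
        0   1  
>  s0   s3  s1 
   s1   s2  s3 
 * s2   s2  s2 
   s3   s3  s3 
(> = start, * = accepting)

start=s0 accept=s2 s0-0->s3 s0-1->s1 s1-0->s2 s1-1->s3 s2-0->s2 s2-1->s2 s3-0->s3 s3-1->s3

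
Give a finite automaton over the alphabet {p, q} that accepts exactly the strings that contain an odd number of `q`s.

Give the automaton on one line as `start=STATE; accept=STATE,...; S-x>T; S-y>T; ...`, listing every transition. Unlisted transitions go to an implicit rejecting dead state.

start=s0; accept=s1; s0-p>s0; s0-q>s1; s1-p>s1; s1-q>s0

Keep the running count of `q`s modulo 2: each `q` advances along the cycle s0 → s1 → s0 while other symbols loop. Accept at s1.
2 states suffice.
        p   q  
>  s0   s0  s1 
 * s1   s1  s0 
(> = start, * = accepting)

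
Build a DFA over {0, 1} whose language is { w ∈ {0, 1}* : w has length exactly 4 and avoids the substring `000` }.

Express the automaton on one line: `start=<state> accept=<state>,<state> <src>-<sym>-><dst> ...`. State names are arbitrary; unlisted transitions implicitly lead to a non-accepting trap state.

Handle the two conditions separately and then intersect. The first has 6 states tracking the input length, saturating at 5; the second has 4 states tracking partial matches of the forbidden pattern `000`. A product state is a pair (one from each), accepting exactly when both do. Equivalent product states are then merged.
A 10-state machine:
        0   1  
>  q0   q1  q2 
   q1   q3  q4 
   q2   q5  q4 
   q3   q6  q7 
   q4   q7  q7 
   q5   q8  q7 
   q6   q6  q6 
   q7   q9  q9 
   q8   q6  q9 
 * q9   q6  q6 
(> = start, * = accepting)

start=q0 accept=q9 q0-0->q1 q0-1->q2 q1-0->q3 q1-1->q4 q2-0->q5 q2-1->q4 q3-0->q6 q3-1->q7 q4-0->q7 q4-1->q7 q5-0->q8 q5-1->q7 q6-0->q6 q6-1->q6 q7-0->q9 q7-1->q9 q8-0->q6 q8-1->q9 q9-0->q6 q9-1->q6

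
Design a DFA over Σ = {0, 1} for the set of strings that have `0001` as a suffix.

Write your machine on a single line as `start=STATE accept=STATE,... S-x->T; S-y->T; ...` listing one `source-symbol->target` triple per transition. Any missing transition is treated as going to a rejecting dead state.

start=q0; accept=q4; q0-0->q1; q0-1->q0; q1-0->q2; q1-1->q0; q2-0->q3; q2-1->q0; q3-0->q3; q3-1->q4; q4-0->q1; q4-1->q0

Remember how much of `0001` the current input suffix matches. State q0 means no match yet; q1 means the last symbol is `0`; q2 means the last 2 symbols are `00`; q3 means the last 3 symbols are `000`; q4 means the last 4 symbols are `0001`. Only q4 accepts. On a mismatch, fall back to the longest proper suffix that is still a prefix of `0001`.
5 states suffice.
        0   1  
>  q0   q1  q0 
   q1   q2  q0 
   q2   q3  q0 
   q3   q3  q4 
 * q4   q1  q0 
(> = start, * = accepting)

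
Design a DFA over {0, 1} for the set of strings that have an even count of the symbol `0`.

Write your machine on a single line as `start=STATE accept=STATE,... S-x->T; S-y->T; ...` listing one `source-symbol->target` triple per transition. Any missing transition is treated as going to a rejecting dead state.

start=S0; accept=S0; S0-0->S1; S0-1->S0; S1-0->S0; S1-1->S1

The only thing that matters is how many `0`s have appeared, reduced mod 2. Use one state per residue: S0 for 0, …, S1 for 1. Reading `0` moves to the next residue; anything else stays put. S0 is accepting.
A 2-state machine:
        0   1  
>* S0   S1  S0 
   S1   S0  S1 
(> = start, * = accepting)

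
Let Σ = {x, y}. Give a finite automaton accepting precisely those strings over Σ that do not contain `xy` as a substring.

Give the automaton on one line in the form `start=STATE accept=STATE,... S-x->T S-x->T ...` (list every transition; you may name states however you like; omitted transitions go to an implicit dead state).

start=S0 accept=S0,S1 S0-x->S1 S0-y->S0 S1-x->S1 S1-y->S2 S2-x->S2 S2-y->S2

This is the complement of 'contains `xy`'. Use the same substring-matching states — S0 through S2 holding how much of `xy` has just been matched — but flip the accepting set: everything except the trap S2 accepts.
3 states suffice.
        x   y  
>* S0   S1  S0 
 * S1   S1  S2 
   S2   S2  S2 
(> = start, * = accepting)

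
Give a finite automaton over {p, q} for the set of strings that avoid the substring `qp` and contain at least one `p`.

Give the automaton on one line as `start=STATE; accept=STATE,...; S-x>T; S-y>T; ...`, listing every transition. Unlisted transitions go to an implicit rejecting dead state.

Handle the two conditions separately and then intersect. The first has 3 states tracking partial matches of the forbidden pattern `qp`; the second has 3 states tracking the count of `p`s, saturating at 2. A product state is a pair (one from each), accepting exactly when both do. Equivalent product states are then merged.
       p  q 
>  A   B  C 
 * B   B  D 
   C   C  C 
 * D   C  D 
(> = start, * = accepting)

start=A; accept=B,D; A-p>B; A-q>C; B-p>B; B-q>D; C-p>C; C-q>C; D-p>C; D-q>D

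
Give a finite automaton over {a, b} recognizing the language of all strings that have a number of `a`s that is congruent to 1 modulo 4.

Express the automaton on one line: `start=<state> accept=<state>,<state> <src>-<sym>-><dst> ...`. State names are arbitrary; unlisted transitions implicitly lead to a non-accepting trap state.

The only thing that matters is how many `a`s have appeared, reduced mod 4. Use one state per residue: q0 for 0, …, q3 for 3. Reading `a` moves to the next residue; anything else stays put. q1 is accepting.
With 4 states:
        a   b  
>  q0   q1  q0 
 * q1   q2  q1 
   q2   q3  q2 
   q3   q0  q3 
(> = start, * = accepting)

start=q0 accept=q1 q0-a->q1 q0-b->q0 q1-a->q2 q1-b->q1 q2-a->q3 q2-b->q2 q3-a->q0 q3-b->q3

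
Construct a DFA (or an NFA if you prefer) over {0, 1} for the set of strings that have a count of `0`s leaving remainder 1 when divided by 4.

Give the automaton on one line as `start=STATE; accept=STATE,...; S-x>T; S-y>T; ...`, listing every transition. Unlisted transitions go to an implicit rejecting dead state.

Keep the running count of `0`s modulo 4: each `0` advances along the cycle S0 → S1 → S2 → S3 → S0 while other symbols loop. Accept at S1.
4 states suffice.
        0   1  
>  S0   S1  S0 
 * S1   S2  S1 
   S2   S3  S2 
   S3   S0  S3 
(> = start, * = accepting)

start=S0; accept=S1; S0-0>S1; S0-1>S0; S1-0>S2; S1-1>S1; S2-0>S3; S2-1>S2; S3-0>S0; S3-1>S3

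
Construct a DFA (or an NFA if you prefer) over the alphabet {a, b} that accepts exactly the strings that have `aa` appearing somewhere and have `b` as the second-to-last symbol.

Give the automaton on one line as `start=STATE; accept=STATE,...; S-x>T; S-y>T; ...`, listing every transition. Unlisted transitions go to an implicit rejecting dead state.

Run two small machines in parallel and take their product. One (3 states) tracks whether and how much of `aa` has been seen; the other (7 states) tracks the last 2 symbols read. Each combined state is a pair, one component from each; accept when both components accept. Minimizing collapses redundant product states.
        a   b  
>  q0   q1  q0 
   q1   q2  q0 
   q2   q2  q3 
   q3   q4  q5 
 * q4   q2  q3 
 * q5   q4  q5 
(> = start, * = accepting)

start=q0; accept=q4,q5; q0-a>q1; q0-b>q0; q1-a>q2; q1-b>q0; q2-a>q2; q2-b>q3; q3-a>q4; q3-b>q5; q4-a>q2; q4-b>q3; q5-a>q4; q5-b>q5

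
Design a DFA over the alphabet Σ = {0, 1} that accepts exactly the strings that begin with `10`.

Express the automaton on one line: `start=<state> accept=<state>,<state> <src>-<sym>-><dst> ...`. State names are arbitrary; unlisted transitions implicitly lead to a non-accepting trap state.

Check the first 2 symbols one by one: s0 through s1 record how many have matched `10` so far; any wrong symbol goes to the dead state s3. After all 2 match we enter the accepting sink s2.
4 states suffice.
        0   1  
>  s0   s3  s1 
   s1   s2  s3 
 * s2   s2  s2 
   s3   s3  s3 
(> = start, * = accepting)

start=s0 accept=s2 s0-0->s3 s0-1->s1 s1-0->s2 s1-1->s3 s2-0->s2 s2-1->s2 s3-0->s3 s3-1->s3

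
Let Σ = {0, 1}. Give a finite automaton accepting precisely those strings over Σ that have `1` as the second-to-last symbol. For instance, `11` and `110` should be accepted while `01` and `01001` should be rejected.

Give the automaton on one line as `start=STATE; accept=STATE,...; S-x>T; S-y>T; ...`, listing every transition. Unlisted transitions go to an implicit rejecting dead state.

A DFA must remember the last 2 symbols (since which symbol is second-to-last isn't known until the input ends). Use one state per possible window of the last ≤2 symbols; accept from those whose window starts with `1`.
A 7-state machine:
       0  1 
>  A   B  C 
   B   D  E 
   C   F  G 
   D   D  E 
   E   F  G 
 * F   D  E 
 * G   F  G 
(> = start, * = accepting)

start=A; accept=F,G; A-0>B; A-1>C; B-0>D; B-1>E; C-0>F; C-1>G; D-0>D; D-1>E; E-0>F; E-1>G; F-0>D; F-1>E; G-0>F; G-1>G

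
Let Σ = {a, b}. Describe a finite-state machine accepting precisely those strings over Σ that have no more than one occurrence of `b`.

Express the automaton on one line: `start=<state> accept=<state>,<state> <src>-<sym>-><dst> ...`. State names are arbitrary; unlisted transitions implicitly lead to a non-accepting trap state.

start=q0 accept=q0,q1 q0-a->q0 q0-b->q1 q1-a->q1 q1-b->q2 q2-a->q2 q2-b->q2

Only the number of `b`s matters, and only up to 2. Make a chain q0 → q1 → q2 advanced by each `b` (with q2 absorbing); every other symbol self-loops. The accepting set is {q0, q1}.
        a   b  
>* q0   q0  q1 
 * q1   q1  q2 
   q2   q2  q2 
(> = start, * = accepting)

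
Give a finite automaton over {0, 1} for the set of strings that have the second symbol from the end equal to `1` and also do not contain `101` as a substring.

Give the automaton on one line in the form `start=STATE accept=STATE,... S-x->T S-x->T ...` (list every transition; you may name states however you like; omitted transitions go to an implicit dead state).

start=s0 accept=s2,s3 s0-0->s0 s0-1->s1 s1-0->s2 s1-1->s3 s2-0->s0 s2-1->s4 s3-0->s2 s3-1->s3 s4-0->s4 s4-1->s4

Run two small machines in parallel and take their product. One (7 states) tracks the last 2 symbols read; the other (4 states) tracks partial matches of the forbidden pattern `101`. Each combined state is a pair, one component from each; accept when both components accept. After merging equivalent states the machine shrinks.
5 states suffice.
        0   1  
>  s0   s0  s1 
   s1   s2  s3 
 * s2   s0  s4 
 * s3   s2  s3 
   s4   s4  s4 
(> = start, * = accepting)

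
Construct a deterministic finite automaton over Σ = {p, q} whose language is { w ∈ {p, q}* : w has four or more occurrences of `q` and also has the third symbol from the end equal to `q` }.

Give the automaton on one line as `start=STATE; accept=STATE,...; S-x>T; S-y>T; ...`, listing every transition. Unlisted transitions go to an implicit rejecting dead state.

start=S0; accept=S7,S10,S11,S14; S0-p>S0; S0-q>S1; S1-p>S1; S1-q>S2; S2-p>S3; S2-q>S4; S3-p>S3; S3-q>S5; S4-p>S6; S4-q>S7; S5-p>S6; S5-q>S8; S6-p>S9; S6-q>S10; S7-p>S11; S7-q>S7; S8-p>S11; S8-q>S7; S9-p>S9; S9-q>S12; S10-p>S13; S10-q>S8; S11-p>S14; S11-q>S10; S12-p>S13; S12-q>S8; S13-p>S14; S13-q>S10; S14-p>S9; S14-q>S12

Run two small machines in parallel and take their product. One (6 states) tracks the count of `q`s, saturating at 5; the other (15 states) tracks the last 3 symbols read. Each combined state is a pair, one component from each; accept when both components accept. Equivalent product states are then merged.
          p    q  
>  S0     S0   S1 
   S1     S1   S2 
   S2     S3   S4 
   S3     S3   S5 
   S4     S6   S7 
   S5     S6   S8 
   S6     S9  S10 
 * S7    S11   S7 
   S8    S11   S7 
   S9     S9  S12 
 * S10   S13   S8 
 * S11   S14  S10 
   S12   S13   S8 
   S13   S14  S10 
 * S14    S9  S12 
(> = start, * = accepting)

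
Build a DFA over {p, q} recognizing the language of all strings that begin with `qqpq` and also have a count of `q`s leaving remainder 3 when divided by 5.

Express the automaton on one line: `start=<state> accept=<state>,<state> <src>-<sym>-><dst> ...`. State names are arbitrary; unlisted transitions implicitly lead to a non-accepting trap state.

Build one automaton per condition and run them in lockstep. One (6 states) tracks whether the input so far still matches the prefix `qqpq`; the other (5 states) tracks the count of `q`s modulo 5. Each combined state is a pair, one component from each; accept when both components accept. Equivalent product states are then merged.
        p   q  
>  s0   s1  s2 
   s1   s1  s1 
   s2   s1  s3 
   s3   s4  s1 
   s4   s1  s5 
 * s5   s5  s6 
   s6   s6  s7 
   s7   s7  s8 
   s8   s8  s9 
   s9   s9  s5 
(> = start, * = accepting)

start=s0 accept=s5 s0-p->s1 s0-q->s2 s1-p->s1 s1-q->s1 s2-p->s1 s2-q->s3 s3-p->s4 s3-q->s1 s4-p->s1 s4-q->s5 s5-p->s5 s5-q->s6 s6-p->s6 s6-q->s7 s7-p->s7 s7-q->s8 s8-p->s8 s8-q->s9 s9-p->s9 s9-q->s5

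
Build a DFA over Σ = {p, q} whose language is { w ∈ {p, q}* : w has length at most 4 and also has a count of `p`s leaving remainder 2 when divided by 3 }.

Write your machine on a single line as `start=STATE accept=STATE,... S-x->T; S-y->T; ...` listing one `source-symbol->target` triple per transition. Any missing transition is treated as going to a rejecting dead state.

start=A; accept=D,H,J; A-p->B; A-q->C; B-p->D; B-q->E; C-p->E; C-q->F; D-p->G; D-q->H; E-p->H; E-q->I; F-p->I; F-q->G; G-p->G; G-q->G; H-p->G; H-q->J; I-p->J; I-q->G; J-p->G; J-q->G

Handle the two conditions separately and then intersect. The first has 6 states tracking the input length, saturating at 5; the second has 3 states tracking the count of `p`s modulo 3. A product state is a pair (one from each), accepting exactly when both do. Minimizing collapses redundant product states.
       p  q 
>  A   B  C 
   B   D  E 
   C   E  F 
 * D   G  H 
   E   H  I 
   F   I  G 
   G   G  G 
 * H   G  J 
   I   J  G 
 * J   G  G 
(> = start, * = accepting)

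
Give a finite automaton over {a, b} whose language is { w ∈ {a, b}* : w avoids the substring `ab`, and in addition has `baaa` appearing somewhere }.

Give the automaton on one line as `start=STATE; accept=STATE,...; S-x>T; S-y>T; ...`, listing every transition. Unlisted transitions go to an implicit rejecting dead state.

Build one automaton per condition and run them in lockstep. The first has 3 states tracking partial matches of the forbidden pattern `ab`; the second has 5 states tracking whether and how much of `baaa` has been seen. A product state is a pair (one from each), accepting exactly when both do. Minimizing collapses redundant product states.
6 states suffice.
        a   b  
>  q0   q1  q2 
   q1   q1  q1 
   q2   q3  q2 
   q3   q4  q1 
   q4   q5  q1 
 * q5   q5  q1 
(> = start, * = accepting)

start=q0; accept=q5; q0-a>q1; q0-b>q2; q1-a>q1; q1-b>q1; q2-a>q3; q2-b>q2; q3-a>q4; q3-b>q1; q4-a>q5; q4-b>q1; q5-a>q5; q5-b>q1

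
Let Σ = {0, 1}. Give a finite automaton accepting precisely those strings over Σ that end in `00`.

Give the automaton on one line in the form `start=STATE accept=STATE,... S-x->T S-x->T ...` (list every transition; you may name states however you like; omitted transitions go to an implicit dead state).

start=q0 accept=q2 q0-0->q1 q0-1->q0 q1-0->q2 q1-1->q0 q2-0->q2 q2-1->q0

Remember how much of `00` the current input suffix matches. State q0 means no match yet; q1 means the last symbol is `0`; q2 means the last 2 symbols are `00`. Only q2 accepts. On a mismatch, fall back to the longest proper suffix that is still a prefix of `00`.
With 3 states:
        0   1  
>  q0   q1  q0 
   q1   q2  q0 
 * q2   q2  q0 
(> = start, * = accepting)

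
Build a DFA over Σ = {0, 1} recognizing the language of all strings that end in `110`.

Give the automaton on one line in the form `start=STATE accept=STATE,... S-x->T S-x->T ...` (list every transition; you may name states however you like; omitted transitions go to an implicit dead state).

start=q0 accept=q3 q0-0->q0 q0-1->q1 q1-0->q0 q1-1->q2 q2-0->q3 q2-1->q2 q3-0->q0 q3-1->q1

Remember how much of `110` the current input suffix matches. State q0 means no match yet; q1 means the last symbol is `1`; q2 means the last 2 symbols are `11`; q3 means the last 3 symbols are `110`. Only q3 accepts. On a mismatch, fall back to the longest proper suffix that is still a prefix of `110`.
With 4 states:
        0   1  
>  q0   q0  q1 
   q1   q0  q2 
   q2   q3  q2 
 * q3   q0  q1 
(> = start, * = accepting)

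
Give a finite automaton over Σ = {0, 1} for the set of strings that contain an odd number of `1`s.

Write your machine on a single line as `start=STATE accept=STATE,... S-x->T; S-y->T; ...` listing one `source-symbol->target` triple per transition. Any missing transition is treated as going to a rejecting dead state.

start=s0; accept=s1; s0-0->s0; s0-1->s1; s1-0->s1; s1-1->s0

Keep the running count of `1`s modulo 2: each `1` advances along the cycle s0 → s1 → s0 while other symbols loop. Accept at s1.
        0   1  
>  s0   s0  s1 
 * s1   s1  s0 
(> = start, * = accepting)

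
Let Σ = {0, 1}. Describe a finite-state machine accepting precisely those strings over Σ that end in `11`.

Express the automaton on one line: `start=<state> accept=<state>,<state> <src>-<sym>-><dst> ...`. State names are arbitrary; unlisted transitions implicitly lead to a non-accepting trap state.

Let each state record the length of the longest suffix of the input read so far that is also a prefix of `11`. s1 means the last symbol is `1`; s2 means the last 2 symbols are `11`. Accept only at s2, where the string currently ends in `11`.
3 states suffice.
        0   1  
>  s0   s0  s1 
   s1   s0  s2 
 * s2   s0  s2 
(> = start, * = accepting)

start=s0 accept=s2 s0-0->s0 s0-1->s1 s1-0->s0 s1-1->s2 s2-0->s0 s2-1->s2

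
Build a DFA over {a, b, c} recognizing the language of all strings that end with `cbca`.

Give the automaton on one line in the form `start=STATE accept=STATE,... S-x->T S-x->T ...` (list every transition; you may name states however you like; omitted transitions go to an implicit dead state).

start=s0 accept=s4 s0-a->s0 s0-b->s0 s0-c->s1 s1-a->s0 s1-b->s2 s1-c->s1 s2-a->s0 s2-b->s0 s2-c->s3 s3-a->s4 s3-b->s2 s3-c->s1 s4-a->s0 s4-b->s0 s4-c->s1

Remember how much of `cbca` the current input suffix matches. State s0 means no match yet; s1 means the last symbol is `c`; s2 means the last 2 symbols are `cb`; s3 means the last 3 symbols are `cbc`; s4 means the last 4 symbols are `cbca`. Only s4 accepts. On a mismatch, fall back to the longest proper suffix that is still a prefix of `cbca`.
A 5-state machine:
        a   b   c  
>  s0   s0  s0  s1 
   s1   s0  s2  s1 
   s2   s0  s0  s3 
   s3   s4  s2  s1 
 * s4   s0  s0  s1 
(> = start, * = accepting)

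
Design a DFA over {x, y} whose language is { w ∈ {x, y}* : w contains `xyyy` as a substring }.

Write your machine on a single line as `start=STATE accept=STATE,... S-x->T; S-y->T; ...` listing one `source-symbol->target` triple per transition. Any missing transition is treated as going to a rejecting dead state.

start=S0; accept=S4; S0-x->S1; S0-y->S0; S1-x->S1; S1-y->S2; S2-x->S1; S2-y->S3; S3-x->S1; S3-y->S4; S4-x->S4; S4-y->S4

States S0..S3 record the length of the longest prefix of `xyyy` that matches the current input suffix. Reaching S4 means `xyyy` has been seen, and we stay there forever. Accept from S4.
A 5-state machine:
        x   y  
>  S0   S1  S0 
   S1   S1  S2 
   S2   S1  S3 
   S3   S1  S4 
 * S4   S4  S4 
(> = start, * = accepting)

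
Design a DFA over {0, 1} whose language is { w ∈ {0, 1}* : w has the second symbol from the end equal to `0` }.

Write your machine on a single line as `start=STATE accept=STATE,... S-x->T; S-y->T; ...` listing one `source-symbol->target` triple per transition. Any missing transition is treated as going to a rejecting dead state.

Because acceptance depends on a position counted from the end, the machine has to buffer the most recent 2 symbols. Make each state the string of the last up-to-2 symbols read; on input `x` shift the window left and append `x`. Accept when the buffered window has length 2 and begins with `0`.
7 states suffice.
        0   1  
>  s0   s1  s2 
   s1   s3  s4 
   s2   s5  s6 
 * s3   s3  s4 
 * s4   s5  s6 
   s5   s3  s4 
   s6   s5  s6 
(> = start, * = accepting)

start=s0; accept=s3,s4; s0-0->s1; s0-1->s2; s1-0->s3; s1-1->s4; s2-0->s5; s2-1->s6; s3-0->s3; s3-1->s4; s4-0->s5; s4-1->s6; s5-0->s3; s5-1->s4; s6-0->s5; s6-1->s6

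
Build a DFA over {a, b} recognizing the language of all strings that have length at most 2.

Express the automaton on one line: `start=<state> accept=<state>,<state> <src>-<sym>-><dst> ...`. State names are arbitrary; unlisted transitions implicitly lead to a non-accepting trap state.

start=q0 accept=q0,q1,q2 q0-a->q1 q0-b->q1 q1-a->q2 q1-b->q2 q2-a->q3 q2-b->q3 q3-a->q3 q3-b->q3

Count input length up to 3: every symbol moves from q0 toward q3, which means 'more than 2' and absorbs. Accept from {q0, q1, q2}.
A 4-state machine:
        a   b  
>* q0   q1  q1 
 * q1   q2  q2 
 * q2   q3  q3 
   q3   q3  q3 
(> = start, * = accepting)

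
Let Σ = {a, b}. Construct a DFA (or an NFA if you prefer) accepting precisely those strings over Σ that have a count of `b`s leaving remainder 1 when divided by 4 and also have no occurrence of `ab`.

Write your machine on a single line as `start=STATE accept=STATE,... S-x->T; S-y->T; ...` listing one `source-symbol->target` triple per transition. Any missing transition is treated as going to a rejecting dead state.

Build one automaton per condition and run them in lockstep. The first has 4 states tracking the count of `b`s modulo 4; the second has 3 states tracking partial matches of the forbidden pattern `ab`. A product state is a pair (one from each), accepting exactly when both do.
12 states suffice.
          a    b  
>  q0     q1   q2 
   q1     q1   q3 
 * q2     q4   q5 
   q3     q3   q6 
 * q4     q4   q6 
   q5     q7   q8 
   q6     q6   q9 
   q7     q7   q9 
   q8    q10   q0 
   q9     q9  q11 
   q10   q10  q11 
   q11   q11   q3 
(> = start, * = accepting)

start=q0; accept=q2,q4; q0-a->q1; q0-b->q2; q1-a->q1; q1-b->q3; q2-a->q4; q2-b->q5; q3-a->q3; q3-b->q6; q4-a->q4; q4-b->q6; q5-a->q7; q5-b->q8; q6-a->q6; q6-b->q9; q7-a->q7; q7-b->q9; q8-a->q10; q8-b->q0; q9-a->q9; q9-b->q11; q10-a->q10; q10-b->q11; q11-a->q11; q11-b->q3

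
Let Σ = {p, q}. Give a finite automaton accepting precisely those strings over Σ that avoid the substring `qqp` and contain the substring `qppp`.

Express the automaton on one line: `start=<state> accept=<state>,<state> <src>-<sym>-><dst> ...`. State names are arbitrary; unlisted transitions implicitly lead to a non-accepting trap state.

start=s0 accept=s5,s6,s7 s0-p->s0 s0-q->s1 s1-p->s2 s1-q->s3 s2-p->s4 s2-q->s1 s3-p->s3 s3-q->s3 s4-p->s5 s4-q->s1 s5-p->s5 s5-q->s6 s6-p->s5 s6-q->s7 s7-p->s3 s7-q->s7

Run two small machines in parallel and take their product. The first has 4 states tracking partial matches of the forbidden pattern `qqp`; the second has 5 states tracking whether and how much of `qppp` has been seen. A product state is a pair (one from each), accepting exactly when both do. After merging equivalent states the machine shrinks.
        p   q  
>  s0   s0  s1 
   s1   s2  s3 
   s2   s4  s1 
   s3   s3  s3 
   s4   s5  s1 
 * s5   s5  s6 
 * s6   s5  s7 
 * s7   s3  s7 
(> = start, * = accepting)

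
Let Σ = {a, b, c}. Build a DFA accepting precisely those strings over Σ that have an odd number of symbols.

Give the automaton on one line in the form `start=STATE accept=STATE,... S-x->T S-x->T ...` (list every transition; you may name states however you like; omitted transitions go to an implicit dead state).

Only the length mod 2 matters, so use a 2-cycle: from any state, every input symbol moves to the next state, wrapping s1 back to s0. Mark s1 accepting.
2 states suffice.
        a   b   c  
>  s0   s1  s1  s1 
 * s1   s0  s0  s0 
(> = start, * = accepting)

start=s0 accept=s1 s0-a->s1 s0-b->s1 s0-c->s1 s1-a->s0 s1-b->s0 s1-c->s0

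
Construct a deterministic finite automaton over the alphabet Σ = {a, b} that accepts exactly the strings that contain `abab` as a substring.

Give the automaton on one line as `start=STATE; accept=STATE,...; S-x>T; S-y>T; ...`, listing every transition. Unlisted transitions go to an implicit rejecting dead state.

start=q0; accept=q4; q0-a>q1; q0-b>q0; q1-a>q1; q1-b>q2; q2-a>q3; q2-b>q0; q3-a>q1; q3-b>q4; q4-a>q4; q4-b>q4

States q0..q3 record the length of the longest prefix of `abab` that matches the current input suffix. Reaching q4 means `abab` has been seen, and we stay there forever. Accept from q4.
5 states suffice.
        a   b  
>  q0   q1  q0 
   q1   q1  q2 
   q2   q3  q0 
   q3   q1  q4 
 * q4   q4  q4 
(> = start, * = accepting)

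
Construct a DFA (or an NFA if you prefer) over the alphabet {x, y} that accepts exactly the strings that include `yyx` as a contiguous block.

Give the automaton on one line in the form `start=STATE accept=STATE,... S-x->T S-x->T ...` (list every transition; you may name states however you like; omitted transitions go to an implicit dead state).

start=s0 accept=s3 s0-x->s0 s0-y->s1 s1-x->s0 s1-y->s2 s2-x->s3 s2-y->s2 s3-x->s3 s3-y->s3

Track how much of `yyx` has been matched so far: state s0 is no progress, s3 is the absorbing accept state reached once `yyx` has occurred. Intermediate states record partial matches; on a mismatch, fall back to the longest reusable overlap.
With 4 states:
        x   y  
>  s0   s0  s1 
   s1   s0  s2 
   s2   s3  s2 
 * s3   s3  s3 
(> = start, * = accepting)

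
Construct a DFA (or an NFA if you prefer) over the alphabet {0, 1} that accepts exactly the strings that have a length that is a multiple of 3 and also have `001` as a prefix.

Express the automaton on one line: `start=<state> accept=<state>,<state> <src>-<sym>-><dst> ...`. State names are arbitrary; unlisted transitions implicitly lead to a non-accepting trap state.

start=q0 accept=q6 q0-0->q1 q0-1->q2 q1-0->q3 q1-1->q4 q2-0->q4 q2-1->q4 q3-0->q5 q3-1->q6 q4-0->q5 q4-1->q5 q5-0->q2 q5-1->q2 q6-0->q7 q6-1->q7 q7-0->q8 q7-1->q8 q8-0->q6 q8-1->q6

Build one automaton per condition and run them in lockstep. One (3 states) tracks the input length modulo 3; the other (5 states) tracks whether the input so far still matches the prefix `001`. Each combined state is a pair, one component from each; accept when both components accept.
With 9 states:
        0   1  
>  q0   q1  q2 
   q1   q3  q4 
   q2   q4  q4 
   q3   q5  q6 
   q4   q5  q5 
   q5   q2  q2 
 * q6   q7  q7 
   q7   q8  q8 
   q8   q6  q6 
(> = start, * = accepting)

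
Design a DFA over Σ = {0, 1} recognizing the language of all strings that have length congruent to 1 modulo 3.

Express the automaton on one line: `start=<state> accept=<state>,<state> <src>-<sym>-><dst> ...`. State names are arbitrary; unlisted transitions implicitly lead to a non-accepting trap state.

start=q0 accept=q1 q0-0->q1 q0-1->q1 q1-0->q2 q1-1->q2 q2-0->q0 q2-1->q0

Count input length modulo 3: every symbol advances one step around the cycle q0 → q1 → q2 → q0. Accept at q1.
3 states suffice.
        0   1  
>  q0   q1  q1 
 * q1   q2  q2 
   q2   q0  q0 
(> = start, * = accepting)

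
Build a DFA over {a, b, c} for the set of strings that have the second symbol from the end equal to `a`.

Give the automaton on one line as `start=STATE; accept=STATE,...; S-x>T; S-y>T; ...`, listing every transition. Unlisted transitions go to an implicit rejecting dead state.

start=s0; accept=s4,s5,s6; s0-a>s1; s0-b>s2; s0-c>s3; s1-a>s4; s1-b>s5; s1-c>s6; s2-a>s7; s2-b>s8; s2-c>s9; s3-a>s10; s3-b>s11; s3-c>s12; s4-a>s4; s4-b>s5; s4-c>s6; s5-a>s7; s5-b>s8; s5-c>s9; s6-a>s10; s6-b>s11; s6-c>s12; s7-a>s4; s7-b>s5; s7-c>s6; s8-a>s7; s8-b>s8; s8-c>s9; s9-a>s10; s9-b>s11; s9-c>s12; s10-a>s4; s10-b>s5; s10-c>s6; s11-a>s7; s11-b>s8; s11-c>s9; s12-a>s10; s12-b>s11; s12-c>s12

A DFA must remember the last 2 symbols (since which symbol is second-to-last isn't known until the input ends). Use one state per possible window of the last ≤2 symbols; accept from those whose window starts with `a`.
          a    b    c  
>  s0     s1   s2   s3 
   s1     s4   s5   s6 
   s2     s7   s8   s9 
   s3    s10  s11  s12 
 * s4     s4   s5   s6 
 * s5     s7   s8   s9 
 * s6    s10  s11  s12 
   s7     s4   s5   s6 
   s8     s7   s8   s9 
   s9    s10  s11  s12 
   s10    s4   s5   s6 
   s11    s7   s8   s9 
   s12   s10  s11  s12 
(> = start, * = accepting)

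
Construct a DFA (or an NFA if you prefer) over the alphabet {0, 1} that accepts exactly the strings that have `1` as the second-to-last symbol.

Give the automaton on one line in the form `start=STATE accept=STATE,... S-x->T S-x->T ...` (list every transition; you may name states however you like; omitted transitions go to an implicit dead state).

A DFA must remember the last 2 symbols (since which symbol is second-to-last isn't known until the input ends). Use one state per possible window of the last ≤2 symbols; accept from those whose window starts with `1`.
        0   1  
>  q0   q1  q2 
   q1   q3  q4 
   q2   q5  q6 
   q3   q3  q4 
   q4   q5  q6 
 * q5   q3  q4 
 * q6   q5  q6 
(> = start, * = accepting)

start=q0 accept=q5,q6 q0-0->q1 q0-1->q2 q1-0->q3 q1-1->q4 q2-0->q5 q2-1->q6 q3-0->q3 q3-1->q4 q4-0->q5 q4-1->q6 q5-0->q3 q5-1->q4 q6-0->q5 q6-1->q6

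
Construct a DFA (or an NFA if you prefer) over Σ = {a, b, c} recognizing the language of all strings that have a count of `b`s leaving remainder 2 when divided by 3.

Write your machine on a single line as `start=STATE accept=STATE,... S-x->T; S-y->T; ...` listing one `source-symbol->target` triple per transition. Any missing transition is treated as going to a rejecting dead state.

start=q0; accept=q2; q0-a->q0; q0-b->q1; q0-c->q0; q1-a->q1; q1-b->q2; q1-c->q1; q2-a->q2; q2-b->q0; q2-c->q2

Keep the running count of `b`s modulo 3: each `b` advances along the cycle q0 → q1 → q2 → q0 while other symbols loop. Accept at q2.
A 3-state machine:
        a   b   c  
>  q0   q0  q1  q0 
   q1   q1  q2  q1 
 * q2   q2  q0  q2 
(> = start, * = accepting)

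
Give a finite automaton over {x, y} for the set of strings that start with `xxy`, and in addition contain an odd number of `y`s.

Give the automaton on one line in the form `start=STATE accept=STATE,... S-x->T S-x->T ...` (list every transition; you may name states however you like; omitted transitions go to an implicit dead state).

start=S0 accept=S5 S0-x->S1 S0-y->S2 S1-x->S3 S1-y->S2 S2-x->S2 S2-y->S4 S3-x->S4 S3-y->S5 S4-x->S4 S4-y->S2 S5-x->S5 S5-y->S6 S6-x->S6 S6-y->S5

Handle the two conditions separately and then intersect. One (5 states) tracks whether the input so far still matches the prefix `xxy`; the other (2 states) tracks the count of `y`s modulo 2. Each combined state is a pair, one component from each; accept when both components accept.
        x   y  
>  S0   S1  S2 
   S1   S3  S2 
   S2   S2  S4 
   S3   S4  S5 
   S4   S4  S2 
 * S5   S5  S6 
   S6   S6  S5 
(> = start, * = accepting)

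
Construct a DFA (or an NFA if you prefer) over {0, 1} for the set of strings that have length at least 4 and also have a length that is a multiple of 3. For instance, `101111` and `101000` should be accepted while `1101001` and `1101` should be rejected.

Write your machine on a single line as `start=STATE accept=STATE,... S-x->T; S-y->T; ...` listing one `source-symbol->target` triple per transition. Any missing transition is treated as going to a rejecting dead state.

Build one automaton per condition and run them in lockstep. One (6 states) tracks the input length, saturating at 5; the other (3 states) tracks the input length modulo 3. Each combined state is a pair, one component from each; accept when both components accept. After merging equivalent states the machine shrinks.
A 7-state machine:
        0   1  
>  q0   q1  q1 
   q1   q2  q2 
   q2   q3  q3 
   q3   q4  q4 
   q4   q5  q5 
   q5   q6  q6 
 * q6   q4  q4 
(> = start, * = accepting)

start=q0; accept=q6; q0-0->q1; q0-1->q1; q1-0->q2; q1-1->q2; q2-0->q3; q2-1->q3; q3-0->q4; q3-1->q4; q4-0->q5; q4-1->q5; q5-0->q6; q5-1->q6; q6-0->q4; q6-1->q4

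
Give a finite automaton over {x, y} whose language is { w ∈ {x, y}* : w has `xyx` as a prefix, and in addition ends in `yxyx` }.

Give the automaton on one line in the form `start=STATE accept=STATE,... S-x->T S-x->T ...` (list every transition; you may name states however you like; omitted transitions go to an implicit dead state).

start=q0 accept=q12 q0-x->q1 q0-y->q2 q1-x->q3 q1-y->q4 q2-x->q5 q2-y->q2 q3-x->q3 q3-y->q2 q4-x->q6 q4-y->q2 q5-x->q3 q5-y->q7 q6-x->q8 q6-y->q9 q7-x->q10 q7-y->q2 q8-x->q8 q8-y->q11 q9-x->q12 q9-y->q11 q10-x->q3 q10-y->q7 q11-x->q6 q11-y->q11 q12-x->q8 q12-y->q9

Build one automaton per condition and run them in lockstep. The first has 5 states tracking whether the input so far still matches the prefix `xyx`; the second has 5 states tracking how much of the suffix `yxyx` has currently been matched. A product state is a pair (one from each), accepting exactly when both do.
          x    y  
>  q0     q1   q2 
   q1     q3   q4 
   q2     q5   q2 
   q3     q3   q2 
   q4     q6   q2 
   q5     q3   q7 
   q6     q8   q9 
   q7    q10   q2 
   q8     q8  q11 
   q9    q12  q11 
   q10    q3   q7 
   q11    q6  q11 
 * q12    q8   q9 
(> = start, * = accepting)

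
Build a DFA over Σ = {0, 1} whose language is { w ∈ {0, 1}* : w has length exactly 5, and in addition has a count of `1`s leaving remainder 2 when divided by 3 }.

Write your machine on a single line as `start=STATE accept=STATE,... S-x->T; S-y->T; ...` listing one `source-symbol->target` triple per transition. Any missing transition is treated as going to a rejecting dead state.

start=q0; accept=q14; q0-0->q1; q0-1->q2; q1-0->q3; q1-1->q4; q2-0->q4; q2-1->q5; q3-0->q6; q3-1->q7; q4-0->q7; q4-1->q8; q5-0->q8; q5-1->q6; q6-0->q9; q6-1->q10; q7-0->q10; q7-1->q11; q8-0->q11; q8-1->q9; q9-0->q12; q9-1->q13; q10-0->q13; q10-1->q14; q11-0->q14; q11-1->q12; q12-0->q15; q12-1->q16; q13-0->q16; q13-1->q17; q14-0->q17; q14-1->q15; q15-0->q15; q15-1->q16; q16-0->q16; q16-1->q17; q17-0->q17; q17-1->q15

Build one automaton per condition and run them in lockstep. One (7 states) tracks the input length, saturating at 6; the other (3 states) tracks the count of `1`s modulo 3. Each combined state is a pair, one component from each; accept when both components accept.
An 18-state machine:
          0    1  
>  q0     q1   q2 
   q1     q3   q4 
   q2     q4   q5 
   q3     q6   q7 
   q4     q7   q8 
   q5     q8   q6 
   q6     q9  q10 
   q7    q10  q11 
   q8    q11   q9 
   q9    q12  q13 
   q10   q13  q14 
   q11   q14  q12 
   q12   q15  q16 
   q13   q16  q17 
 * q14   q17  q15 
   q15   q15  q16 
   q16   q16  q17 
   q17   q17  q15 
(> = start, * = accepting)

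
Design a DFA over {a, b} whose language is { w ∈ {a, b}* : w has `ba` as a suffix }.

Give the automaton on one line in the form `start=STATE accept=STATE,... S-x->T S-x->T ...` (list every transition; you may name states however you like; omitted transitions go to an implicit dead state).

start=S0 accept=S2 S0-a->S0 S0-b->S1 S1-a->S2 S1-b->S1 S2-a->S0 S2-b->S1

Remember how much of `ba` the current input suffix matches. State S0 means no match yet; S1 means the last symbol is `b`; S2 means the last 2 symbols are `ba`. Only S2 accepts. On a mismatch, fall back to the longest proper suffix that is still a prefix of `ba`.
A 3-state machine:
        a   b  
>  S0   S0  S1 
   S1   S2  S1 
 * S2   S0  S1 
(> = start, * = accepting)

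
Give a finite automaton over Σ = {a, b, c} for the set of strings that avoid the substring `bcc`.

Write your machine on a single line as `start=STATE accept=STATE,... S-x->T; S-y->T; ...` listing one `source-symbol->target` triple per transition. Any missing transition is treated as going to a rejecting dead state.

start=S0; accept=S0,S1,S2; S0-a->S0; S0-b->S1; S0-c->S0; S1-a->S0; S1-b->S1; S1-c->S2; S2-a->S0; S2-b->S1; S2-c->S3; S3-a->S3; S3-b->S3; S3-c->S3

Track partial matches of the forbidden pattern `bcc`. State S3 is a dead state reached once `bcc` has occurred; every other state accepts. S0 means no part of `bcc` is currently matched.
With 4 states:
        a   b   c  
>* S0   S0  S1  S0 
 * S1   S0  S1  S2 
 * S2   S0  S1  S3 
   S3   S3  S3  S3 
(> = start, * = accepting)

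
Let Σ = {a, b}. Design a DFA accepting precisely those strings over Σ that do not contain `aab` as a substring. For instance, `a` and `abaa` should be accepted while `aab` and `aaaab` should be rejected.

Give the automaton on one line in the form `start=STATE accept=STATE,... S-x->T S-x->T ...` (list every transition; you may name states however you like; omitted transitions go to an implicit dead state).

Track partial matches of the forbidden pattern `aab`. State q3 is a dead state reached once `aab` has occurred; every other state accepts. q0 means no part of `aab` is currently matched.
4 states suffice.
        a   b  
>* q0   q1  q0 
 * q1   q2  q0 
 * q2   q2  q3 
   q3   q3  q3 
(> = start, * = accepting)

start=q0 accept=q0,q1,q2 q0-a->q1 q0-b->q0 q1-a->q2 q1-b->q0 q2-a->q2 q2-b->q3 q3-a->q3 q3-b->q3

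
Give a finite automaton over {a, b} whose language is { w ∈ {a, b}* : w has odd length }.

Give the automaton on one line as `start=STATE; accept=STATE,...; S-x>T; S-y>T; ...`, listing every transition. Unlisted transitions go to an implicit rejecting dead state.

Count input length modulo 2: every symbol advances one step around the cycle S0 → S1 → S0. Accept at S1.
        a   b  
>  S0   S1  S1 
 * S1   S0  S0 
(> = start, * = accepting)

start=S0; accept=S1; S0-a>S1; S0-b>S1; S1-a>S0; S1-b>S0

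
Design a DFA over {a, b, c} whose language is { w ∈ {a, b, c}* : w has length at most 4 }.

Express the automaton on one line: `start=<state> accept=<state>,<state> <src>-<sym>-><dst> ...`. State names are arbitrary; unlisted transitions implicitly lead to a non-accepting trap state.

Count input length up to 5: every symbol moves from S0 toward S5, which means 'more than 4' and absorbs. Accept from {S0, S1, S2, S3, S4}.
        a   b   c  
>* S0   S1  S1  S1 
 * S1   S2  S2  S2 
 * S2   S3  S3  S3 
 * S3   S4  S4  S4 
 * S4   S5  S5  S5 
   S5   S5  S5  S5 
(> = start, * = accepting)

start=S0 accept=S0,S1,S2,S3,S4 S0-a->S1 S0-b->S1 S0-c->S1 S1-a->S2 S1-b->S2 S1-c->S2 S2-a->S3 S2-b->S3 S2-c->S3 S3-a->S4 S3-b->S4 S3-c->S4 S4-a->S5 S4-b->S5 S4-c->S5 S5-a->S5 S5-b->S5 S5-c->S5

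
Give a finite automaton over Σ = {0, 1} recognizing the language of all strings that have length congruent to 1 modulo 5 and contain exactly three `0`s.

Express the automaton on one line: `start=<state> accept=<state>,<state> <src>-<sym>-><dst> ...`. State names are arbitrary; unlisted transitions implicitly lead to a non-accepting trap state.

start=A accept=S A-0->B A-1->C B-0->D B-1->E C-0->E C-1->F D-0->G D-1->H E-0->H E-1->I F-0->I F-1->J G-0->K G-1->L H-0->L H-1->M I-0->M I-1->N J-0->N J-1->O K-0->K K-1->K L-0->K L-1->P M-0->P M-1->Q N-0->Q N-1->R O-0->R O-1->A P-0->K P-1->S Q-0->S Q-1->T R-0->T R-1->B S-0->K S-1->U T-0->U T-1->D U-0->K U-1->G

Build one automaton per condition and run them in lockstep. One (5 states) tracks the input length modulo 5; the other (5 states) tracks the count of `0`s, saturating at 4. Each combined state is a pair, one component from each; accept when both components accept. After merging equivalent states the machine shrinks.
With 21 states:
       0  1 
>  A   B  C 
   B   D  E 
   C   E  F 
   D   G  H 
   E   H  I 
   F   I  J 
   G   K  L 
   H   L  M 
   I   M  N 
   J   N  O 
   K   K  K 
   L   K  P 
   M   P  Q 
   N   Q  R 
   O   R  A 
   P   K  S 
   Q   S  T 
   R   T  B 
 * S   K  U 
   T   U  D 
   U   K  G 
(> = start, * = accepting)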